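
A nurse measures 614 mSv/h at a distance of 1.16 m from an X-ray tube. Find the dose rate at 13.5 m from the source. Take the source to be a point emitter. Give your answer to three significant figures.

4.53 mSv/h

By the inverse-square law, the rate at 13.5 m is
614 × (1.16/13.5)² = 614 × 0.007383 = 4.533 mSv/h.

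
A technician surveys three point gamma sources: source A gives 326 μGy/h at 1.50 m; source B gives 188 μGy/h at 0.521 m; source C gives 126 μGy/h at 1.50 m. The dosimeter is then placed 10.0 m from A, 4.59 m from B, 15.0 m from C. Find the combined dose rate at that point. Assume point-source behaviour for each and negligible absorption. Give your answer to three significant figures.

11.0 μGy/h

By superposition, sum each source's inverse-square contribution:
A: 326 × (1.50/10.0)² = 7.335 μGy/h
B: 188 × (0.521/4.59)² = 2.422 μGy/h
C: 126 × (1.50/15.0)² = 1.260 μGy/h
Total = 7.335 + 2.422 + 1.260 = 11.02 μGy/h.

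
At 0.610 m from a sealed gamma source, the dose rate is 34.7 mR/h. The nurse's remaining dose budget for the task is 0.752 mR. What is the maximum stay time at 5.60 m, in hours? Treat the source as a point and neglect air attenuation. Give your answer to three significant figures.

1.83 h

Applying the 1/r² law, rate at 5.60 m:
34.7 × (0.610/5.60)² = 34.7 × 0.01187 = 0.4119 mR/h.
Stay time = 0.752 mR ÷ 0.4119 mR/h = 1.826 h.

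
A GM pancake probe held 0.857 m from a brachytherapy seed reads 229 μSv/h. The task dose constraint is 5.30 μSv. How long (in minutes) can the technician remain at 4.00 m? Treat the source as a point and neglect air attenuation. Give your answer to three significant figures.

30.3 min

By the inverse-square law, rate at 4.00 m:
229 × (0.857/4.00)² = 229 × 0.04590 = 10.51 μSv/h.
Stay time = 5.30 μSv ÷ 10.51 μSv/h = 0.5043 h = 30.26 min.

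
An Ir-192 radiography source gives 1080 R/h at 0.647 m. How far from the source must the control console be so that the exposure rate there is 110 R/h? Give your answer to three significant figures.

Applying the 1/r² law, d₂ = d₁·√(I₁/I₂).
I₁/I₂ = 1080/110 = 9.818, so d₂ = 0.647 × √9.818 = 2.027 m.

2.03 m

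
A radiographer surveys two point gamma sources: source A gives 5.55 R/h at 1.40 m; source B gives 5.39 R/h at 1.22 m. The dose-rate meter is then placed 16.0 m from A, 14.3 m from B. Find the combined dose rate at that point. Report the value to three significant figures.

Each source contributes Iᵢ·(dᵢ/rᵢ)²; contributions add.
A: 5.55 × (1.40/16.0)² = 0.04249 R/h
B: 5.39 × (1.22/14.3)² = 0.03923 R/h
Total = 0.04249 + 0.03923 = 0.08172 R/h.

0.0817 R/h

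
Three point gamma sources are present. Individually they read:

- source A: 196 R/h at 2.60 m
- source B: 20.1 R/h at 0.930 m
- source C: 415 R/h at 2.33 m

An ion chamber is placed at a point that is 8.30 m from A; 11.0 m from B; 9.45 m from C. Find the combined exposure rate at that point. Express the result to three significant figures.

Each source contributes Iᵢ·(dᵢ/rᵢ)²; contributions add.
A: 196 × (2.60/8.30)² = 19.23 R/h
B: 20.1 × (0.930/11.0)² = 0.1437 R/h
C: 415 × (2.33/9.45)² = 25.23 R/h
Total = 19.23 + 0.1437 + 25.23 = 44.60 R/h.

44.6 R/h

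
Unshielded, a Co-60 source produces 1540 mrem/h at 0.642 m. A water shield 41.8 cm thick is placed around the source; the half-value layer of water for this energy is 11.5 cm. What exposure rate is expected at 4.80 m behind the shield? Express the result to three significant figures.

Distance alone: 1540 × (0.642/4.80)² = 1540 × 0.01789 = 27.55 mrem/h.
Shield: 41.8/11.5 = 3.635 half-value layers → attenuation 2^(−3.635) = 0.08049.
Combined: 27.55 × 0.08049 = 2.217 mrem/h.

2.22 mrem/h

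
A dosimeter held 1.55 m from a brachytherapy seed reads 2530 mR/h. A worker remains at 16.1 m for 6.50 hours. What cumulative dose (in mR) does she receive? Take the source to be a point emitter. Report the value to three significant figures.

Since intensity falls as 1/r², rate at 16.1 m:
2530 × (1.55/16.1)² = 2530 × 0.009269 = 23.45 mR/h.
Dose = rate × time = 23.45 mR/h × 6.500 h = 152.4 mR.

152 mR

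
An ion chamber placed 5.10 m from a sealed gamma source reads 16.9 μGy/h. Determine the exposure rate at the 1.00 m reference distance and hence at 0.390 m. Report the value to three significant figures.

440 μGy/h; 2890 μGy/h

By the inverse-square law,
At 1.00 m: (5.10/1.00)² = 26.01, so 16.9 × 26.01 = 439.6 μGy/h
At 0.390 m: 439.6 × (1.00/0.390)² = 439.6 × 6.575 = 2890 μGy/h.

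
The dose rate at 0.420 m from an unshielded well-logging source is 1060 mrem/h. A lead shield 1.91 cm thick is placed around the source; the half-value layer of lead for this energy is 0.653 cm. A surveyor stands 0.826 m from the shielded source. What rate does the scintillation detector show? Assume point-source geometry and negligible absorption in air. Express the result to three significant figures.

Distance alone: (0.420/0.826)² = 0.2585, so 1060 × 0.2585 = 274.0 mrem/h.
Shield: 1.91/0.653 = 2.925 half-value layers → attenuation 2^(−2.925) = 0.1317.
Combined: 274.0 × 0.1317 = 36.09 mrem/h.

36.1 mrem/h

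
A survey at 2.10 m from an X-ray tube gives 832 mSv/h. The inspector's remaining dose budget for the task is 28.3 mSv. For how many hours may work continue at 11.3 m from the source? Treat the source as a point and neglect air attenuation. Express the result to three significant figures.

0.985 h

Using I₁d₁² = I₂d₂², rate at 11.3 m:
832 × (2.10/11.3)² = 832 × 0.03454 = 28.74 mSv/h.
Stay time = 28.3 mSv ÷ 28.74 mSv/h = 0.9847 h.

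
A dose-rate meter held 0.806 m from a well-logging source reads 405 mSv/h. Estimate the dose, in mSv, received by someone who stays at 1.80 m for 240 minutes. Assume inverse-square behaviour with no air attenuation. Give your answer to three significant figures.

Using I₁d₁² = I₂d₂², rate at 1.80 m:
405 × (0.806/1.80)² = 405 × 0.2005 = 81.20 mSv/h.
Dose = rate × time = 81.20 mSv/h × 4.000 h = 324.8 mSv.

325 mSv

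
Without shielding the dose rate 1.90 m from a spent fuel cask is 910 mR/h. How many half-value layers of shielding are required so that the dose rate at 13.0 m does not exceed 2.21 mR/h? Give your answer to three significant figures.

3.14 half-value layers

At 13.0 m, distance alone gives (1.90/13.0)² = 0.02136, so 910 × 0.02136 = 19.44 mR/h.
Further attenuation needed: 19.44/2.21 = 8.796.
n = log₂(8.796) = 3.137 half-value layers.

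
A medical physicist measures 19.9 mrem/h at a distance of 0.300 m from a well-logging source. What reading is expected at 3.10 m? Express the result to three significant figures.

By the inverse-square law, the rate at 3.10 m is
(0.300/3.10)² = 0.009365, so 19.9 × 0.009365 = 0.1864 mrem/h.

0.186 mrem/h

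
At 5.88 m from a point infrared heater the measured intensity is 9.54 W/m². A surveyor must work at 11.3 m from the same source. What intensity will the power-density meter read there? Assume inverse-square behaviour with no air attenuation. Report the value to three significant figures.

Using I₁d₁² = I₂d₂², scaling from 5.88 m to 11.3 m:
9.54 × (5.88/11.3)² = 9.54 × 0.2708 = 2.583 W/m².

2.58 W/m²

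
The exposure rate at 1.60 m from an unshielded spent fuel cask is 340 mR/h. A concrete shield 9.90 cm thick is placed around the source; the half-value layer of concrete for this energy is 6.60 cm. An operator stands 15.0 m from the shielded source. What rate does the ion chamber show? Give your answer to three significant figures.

1.37 mR/h

Distance alone: (1.60/15.0)² = 0.01138, so 340 × 0.01138 = 3.869 mR/h.
Shield: 9.90/6.60 = 1.500 half-value layers → attenuation 2^(−1.500) = 0.3536.
Combined: 3.869 × 0.3536 = 1.368 mR/h.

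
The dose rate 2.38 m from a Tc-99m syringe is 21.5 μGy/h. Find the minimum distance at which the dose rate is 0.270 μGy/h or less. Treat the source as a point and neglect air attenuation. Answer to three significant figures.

Since intensity falls as 1/r², d₂ = d₁·√(I₁/I₂).
I₁/I₂ = 21.5/0.270 = 79.63, so d₂ = 2.38 × √79.63 = 21.24 m.

21.2 m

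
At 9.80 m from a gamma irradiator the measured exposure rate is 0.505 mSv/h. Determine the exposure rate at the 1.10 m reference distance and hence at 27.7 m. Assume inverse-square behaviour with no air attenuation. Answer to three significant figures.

Using I₁d₁² = I₂d₂²,
At 1.10 m: (9.80/1.10)² = 79.37, so 0.505 × 79.37 = 40.08 mSv/h
At 27.7 m: 40.08 × (1.10/27.7)² = 40.08 × 0.001577 = 0.06321 mSv/h.

40.1 mSv/h; 0.0632 mSv/h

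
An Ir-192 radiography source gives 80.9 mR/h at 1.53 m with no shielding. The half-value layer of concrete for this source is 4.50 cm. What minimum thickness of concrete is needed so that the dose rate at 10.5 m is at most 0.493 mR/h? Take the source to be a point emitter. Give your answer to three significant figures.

At 10.5 m, distance alone gives (1.53/10.5)² = 0.02123, so 80.9 × 0.02123 = 1.718 mR/h.
Further attenuation needed: 1.718/0.493 = 3.485.
n = log₂(3.485) = 1.801 half-value layers.
Thickness = 1.801 × 4.50 cm = 8.104 cm.

8.10 cm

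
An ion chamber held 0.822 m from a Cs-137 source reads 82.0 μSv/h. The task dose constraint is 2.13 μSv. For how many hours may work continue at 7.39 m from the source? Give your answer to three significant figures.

2.10 h

Since intensity falls as 1/r², rate at 7.39 m:
(0.822/7.39)² = 0.01237, so 82.0 × 0.01237 = 1.014 μSv/h.
Stay time = 2.13 μSv ÷ 1.014 μSv/h = 2.101 h.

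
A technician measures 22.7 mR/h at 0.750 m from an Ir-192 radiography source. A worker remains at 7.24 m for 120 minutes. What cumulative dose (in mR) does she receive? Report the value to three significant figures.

0.487 mR

Applying the 1/r² law, rate at 7.24 m:
(0.750/7.24)² = 0.01073, so 22.7 × 0.01073 = 0.2436 mR/h.
Dose = rate × time = 0.2436 mR/h × 2.000 h = 0.4872 mR.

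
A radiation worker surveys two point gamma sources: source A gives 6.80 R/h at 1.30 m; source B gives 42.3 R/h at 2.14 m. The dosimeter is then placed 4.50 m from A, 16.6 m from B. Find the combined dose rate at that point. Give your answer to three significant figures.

By superposition, sum each source's inverse-square contribution:
A: 6.80 × (1.30/4.50)² = 0.5675 R/h
B: 42.3 × (2.14/16.6)² = 0.7030 R/h
Total = 0.5675 + 0.7030 = 1.270 R/h.

1.27 R/h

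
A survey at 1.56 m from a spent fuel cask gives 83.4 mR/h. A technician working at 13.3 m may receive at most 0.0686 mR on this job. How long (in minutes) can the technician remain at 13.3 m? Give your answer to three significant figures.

Since intensity falls as 1/r², rate at 13.3 m:
83.4 × (1.56/13.3)² = 83.4 × 0.01376 = 1.148 mR/h.
Stay time = 0.0686 mR ÷ 1.148 mR/h = 0.05976 h = 3.586 min.

3.59 min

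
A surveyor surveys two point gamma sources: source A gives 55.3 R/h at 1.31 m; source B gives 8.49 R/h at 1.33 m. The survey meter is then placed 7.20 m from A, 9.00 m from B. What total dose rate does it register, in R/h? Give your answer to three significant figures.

Each source contributes Iᵢ·(dᵢ/rᵢ)²; contributions add.
A: 55.3 × (1.31/7.20)² = 1.831 R/h
B: 8.49 × (1.33/9.00)² = 0.1854 R/h
Total = 1.831 + 0.1854 = 2.016 R/h.

2.02 R/h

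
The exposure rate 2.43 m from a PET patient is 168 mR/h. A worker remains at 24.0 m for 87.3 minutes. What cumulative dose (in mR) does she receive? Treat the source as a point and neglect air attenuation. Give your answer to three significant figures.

Using I₁d₁² = I₂d₂², rate at 24.0 m:
168 × (2.43/24.0)² = 168 × 0.01025 = 1.722 mR/h.
Dose = rate × time = 1.722 mR/h × 1.455 h = 2.506 mR.

2.51 mR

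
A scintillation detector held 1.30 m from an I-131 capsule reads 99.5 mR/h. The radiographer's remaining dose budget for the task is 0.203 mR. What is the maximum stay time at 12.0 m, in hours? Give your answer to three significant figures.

By the inverse-square law, rate at 12.0 m:
99.5 × (1.30/12.0)² = 99.5 × 0.01174 = 1.168 mR/h.
Stay time = 0.203 mR ÷ 1.168 mR/h = 0.1738 h.

0.174 h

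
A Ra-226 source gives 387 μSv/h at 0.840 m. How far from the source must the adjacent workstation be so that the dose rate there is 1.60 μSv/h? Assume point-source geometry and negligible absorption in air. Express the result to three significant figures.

Using I₁d₁² = I₂d₂², d₂ = d₁·√(I₁/I₂).
I₁/I₂ = 387/1.60 = 241.9, so d₂ = 0.840 × √241.9 = 13.06 m.

13.1 m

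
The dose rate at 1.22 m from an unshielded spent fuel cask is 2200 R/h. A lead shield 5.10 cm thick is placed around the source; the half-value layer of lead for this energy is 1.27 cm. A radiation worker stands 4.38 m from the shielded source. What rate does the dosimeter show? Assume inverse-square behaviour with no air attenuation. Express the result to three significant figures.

10.6 R/h

Distance alone: (1.22/4.38)² = 0.07758, so 2200 × 0.07758 = 170.7 R/h.
Shield: 5.10/1.27 = 4.016 half-value layers → attenuation 2^(−4.016) = 0.06181.
Combined: 170.7 × 0.06181 = 10.55 R/h.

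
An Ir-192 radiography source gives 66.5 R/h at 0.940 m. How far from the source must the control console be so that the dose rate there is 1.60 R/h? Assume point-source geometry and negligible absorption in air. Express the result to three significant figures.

6.06 m

Applying the 1/r² law, d₂ = d₁·√(I₁/I₂).
I₁/I₂ = 66.5/1.60 = 41.56, so d₂ = 0.940 × √41.56 = 6.060 m.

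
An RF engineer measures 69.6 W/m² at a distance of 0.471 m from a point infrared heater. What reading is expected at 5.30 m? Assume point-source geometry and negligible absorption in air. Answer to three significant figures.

0.550 W/m²

By the inverse-square law, the rate at 5.30 m is
(0.471/5.30)² = 0.007898, so 69.6 × 0.007898 = 0.5497 W/m².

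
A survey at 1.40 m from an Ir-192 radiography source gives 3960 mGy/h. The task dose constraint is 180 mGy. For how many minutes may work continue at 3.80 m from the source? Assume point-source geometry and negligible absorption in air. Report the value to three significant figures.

Using I₁d₁² = I₂d₂², rate at 3.80 m:
3960 × (1.40/3.80)² = 3960 × 0.1357 = 537.4 mGy/h.
Stay time = 180 mGy ÷ 537.4 mGy/h = 0.3349 h = 20.09 min.

20.1 min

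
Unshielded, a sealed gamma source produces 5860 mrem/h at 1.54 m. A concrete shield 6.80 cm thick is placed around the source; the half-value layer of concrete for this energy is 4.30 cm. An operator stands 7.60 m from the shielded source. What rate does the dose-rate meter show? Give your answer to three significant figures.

Distance alone: 5860 × (1.54/7.60)² = 5860 × 0.04106 = 240.6 mrem/h.
Shield: 6.80/4.30 = 1.581 half-value layers → attenuation 2^(−1.581) = 0.3343.
Combined: 240.6 × 0.3343 = 80.43 mrem/h.

80.4 mrem/h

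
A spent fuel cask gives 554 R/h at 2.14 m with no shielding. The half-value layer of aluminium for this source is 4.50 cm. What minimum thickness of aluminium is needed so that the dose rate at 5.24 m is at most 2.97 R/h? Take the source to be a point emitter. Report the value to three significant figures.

22.3 cm

At 5.24 m, distance alone gives (2.14/5.24)² = 0.1668, so 554 × 0.1668 = 92.41 R/h.
Further attenuation needed: 92.41/2.97 = 31.11.
n = log₂(31.11) = 4.959 half-value layers.
Thickness = 4.959 × 4.50 cm = 22.32 cm.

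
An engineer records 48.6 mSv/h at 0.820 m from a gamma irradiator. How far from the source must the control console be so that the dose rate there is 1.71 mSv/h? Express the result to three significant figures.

4.37 m

Since intensity falls as 1/r², d₂ = d₁·√(I₁/I₂).
I₁/I₂ = 48.6/1.71 = 28.42, so d₂ = 0.820 × √28.42 = 4.371 m.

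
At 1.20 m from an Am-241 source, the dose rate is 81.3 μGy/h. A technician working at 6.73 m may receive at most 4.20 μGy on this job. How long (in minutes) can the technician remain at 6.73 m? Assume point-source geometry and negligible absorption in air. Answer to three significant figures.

Intensity scales as (d₁/d₂)², so rate at 6.73 m:
81.3 × (1.20/6.73)² = 81.3 × 0.03179 = 2.585 μGy/h.
Stay time = 4.20 μGy ÷ 2.585 μGy/h = 1.625 h = 97.50 min.

97.5 min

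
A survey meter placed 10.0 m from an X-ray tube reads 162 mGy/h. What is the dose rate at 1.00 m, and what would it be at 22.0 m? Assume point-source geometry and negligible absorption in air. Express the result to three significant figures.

16200 mGy/h; 33.5 mGy/h

Using I₁d₁² = I₂d₂²,
At 1.00 m: 162 × (10.0/1.00)² = 162 × 100.0 = 16200 mGy/h
At 22.0 m: 16200 × (1.00/22.0)² = 16200 × 0.002066 = 33.47 mGy/h.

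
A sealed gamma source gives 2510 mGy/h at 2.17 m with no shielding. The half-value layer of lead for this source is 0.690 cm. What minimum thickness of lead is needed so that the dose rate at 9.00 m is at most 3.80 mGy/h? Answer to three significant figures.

At 9.00 m, distance alone gives (2.17/9.00)² = 0.05813, so 2510 × 0.05813 = 145.9 mGy/h.
Further attenuation needed: 145.9/3.80 = 38.39.
n = log₂(38.39) = 5.263 half-value layers.
Thickness = 5.263 × 0.690 cm = 3.631 cm.

3.63 cm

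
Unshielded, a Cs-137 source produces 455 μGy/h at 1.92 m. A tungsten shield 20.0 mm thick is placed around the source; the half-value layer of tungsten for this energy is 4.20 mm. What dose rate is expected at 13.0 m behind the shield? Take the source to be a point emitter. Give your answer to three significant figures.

0.366 μGy/h

Distance alone: 455 × (1.92/13.0)² = 455 × 0.02181 = 9.924 μGy/h.
Shield: 20.0/4.20 = 4.762 half-value layers → attenuation 2^(−4.762) = 0.03685.
Combined: 9.924 × 0.03685 = 0.3657 μGy/h.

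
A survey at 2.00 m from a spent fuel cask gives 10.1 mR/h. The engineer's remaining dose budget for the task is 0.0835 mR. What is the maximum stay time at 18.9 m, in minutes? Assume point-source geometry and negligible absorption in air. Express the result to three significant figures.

Using I₁d₁² = I₂d₂², rate at 18.9 m:
10.1 × (2.00/18.9)² = 10.1 × 0.01120 = 0.1131 mR/h.
Stay time = 0.0835 mR ÷ 0.1131 mR/h = 0.7383 h = 44.30 min.

44.3 min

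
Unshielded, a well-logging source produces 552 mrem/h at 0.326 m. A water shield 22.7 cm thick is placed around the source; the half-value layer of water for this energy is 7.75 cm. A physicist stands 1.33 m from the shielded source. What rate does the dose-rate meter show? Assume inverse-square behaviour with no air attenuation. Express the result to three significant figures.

Distance alone: 552 × (0.326/1.33)² = 552 × 0.06008 = 33.16 mrem/h.
Shield: 22.7/7.75 = 2.929 half-value layers → attenuation 2^(−2.929) = 0.1313.
Combined: 33.16 × 0.1313 = 4.354 mrem/h.

4.35 mrem/h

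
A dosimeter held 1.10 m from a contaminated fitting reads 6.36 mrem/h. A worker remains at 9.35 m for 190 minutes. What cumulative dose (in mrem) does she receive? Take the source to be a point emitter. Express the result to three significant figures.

0.279 mrem

Since intensity falls as 1/r², rate at 9.35 m:
(1.10/9.35)² = 0.01384, so 6.36 × 0.01384 = 0.08802 mrem/h.
Dose = rate × time = 0.08802 mrem/h × 3.167 h = 0.2788 mrem.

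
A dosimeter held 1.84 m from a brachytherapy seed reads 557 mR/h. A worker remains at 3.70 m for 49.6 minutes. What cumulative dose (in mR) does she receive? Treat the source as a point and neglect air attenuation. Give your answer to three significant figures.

114 mR

By the inverse-square law, rate at 3.70 m:
557 × (1.84/3.70)² = 557 × 0.2473 = 137.7 mR/h.
Dose = rate × time = 137.7 mR/h × 0.8267 h = 113.8 mR.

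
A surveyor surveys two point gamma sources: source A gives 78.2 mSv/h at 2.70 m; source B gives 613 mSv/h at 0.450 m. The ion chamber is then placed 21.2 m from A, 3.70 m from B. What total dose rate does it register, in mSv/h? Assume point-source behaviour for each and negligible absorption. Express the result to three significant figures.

By superposition, sum each source's inverse-square contribution:
A: 78.2 × (2.70/21.2)² = 1.268 mSv/h
B: 613 × (0.450/3.70)² = 9.067 mSv/h
Total = 1.268 + 9.067 = 10.34 mSv/h.

10.3 mSv/h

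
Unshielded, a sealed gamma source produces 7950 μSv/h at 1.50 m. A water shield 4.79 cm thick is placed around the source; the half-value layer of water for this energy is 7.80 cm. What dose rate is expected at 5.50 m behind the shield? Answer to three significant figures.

386 μSv/h

Distance alone: (1.50/5.50)² = 0.07438, so 7950 × 0.07438 = 591.3 μSv/h.
Shield: 4.79/7.80 = 0.6141 half-value layers → attenuation 2^(−0.6141) = 0.6533.
Combined: 591.3 × 0.6533 = 386.3 μSv/h.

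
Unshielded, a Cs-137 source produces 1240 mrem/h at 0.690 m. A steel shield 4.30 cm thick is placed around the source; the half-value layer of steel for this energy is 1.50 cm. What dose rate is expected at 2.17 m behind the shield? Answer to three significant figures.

17.2 mrem/h

Distance alone: (0.690/2.17)² = 0.1011, so 1240 × 0.1011 = 125.4 mrem/h.
Shield: 4.30/1.50 = 2.867 half-value layers → attenuation 2^(−2.867) = 0.1371.
Combined: 125.4 × 0.1371 = 17.19 mrem/h.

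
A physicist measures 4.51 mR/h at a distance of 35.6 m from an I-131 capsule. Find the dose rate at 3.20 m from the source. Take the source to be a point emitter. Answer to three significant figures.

558 mR/h

Since intensity falls as 1/r², the rate at 3.20 m is
4.51 × (35.6/3.20)² = 4.51 × 123.8 = 558.3 mR/h.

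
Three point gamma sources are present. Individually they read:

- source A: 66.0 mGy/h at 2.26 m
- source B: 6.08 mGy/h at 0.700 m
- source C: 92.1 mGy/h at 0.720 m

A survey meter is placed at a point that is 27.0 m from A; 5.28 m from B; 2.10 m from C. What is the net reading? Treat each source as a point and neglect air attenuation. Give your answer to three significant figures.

By superposition, sum each source's inverse-square contribution:
A: 66.0 × (2.26/27.0)² = 0.4624 mGy/h
B: 6.08 × (0.700/5.28)² = 0.1069 mGy/h
C: 92.1 × (0.720/2.10)² = 10.83 mGy/h
Total = 0.4624 + 0.1069 + 10.83 = 11.40 mGy/h.

11.4 mGy/h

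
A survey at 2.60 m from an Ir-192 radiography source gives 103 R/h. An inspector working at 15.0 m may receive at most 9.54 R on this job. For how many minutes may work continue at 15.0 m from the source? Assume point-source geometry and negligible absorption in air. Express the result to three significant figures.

By the inverse-square law, rate at 15.0 m:
(2.60/15.0)² = 0.03004, so 103 × 0.03004 = 3.094 R/h.
Stay time = 9.54 R ÷ 3.094 R/h = 3.083 h = 185.0 min.

185 min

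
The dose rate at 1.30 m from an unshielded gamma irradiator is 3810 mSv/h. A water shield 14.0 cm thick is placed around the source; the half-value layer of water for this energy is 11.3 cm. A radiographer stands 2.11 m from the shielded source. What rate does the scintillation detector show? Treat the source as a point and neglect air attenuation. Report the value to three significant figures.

Distance alone: 3810 × (1.30/2.11)² = 3810 × 0.3796 = 1446 mSv/h.
Shield: 14.0/11.3 = 1.239 half-value layers → attenuation 2^(−1.239) = 0.4237.
Combined: 1446 × 0.4237 = 612.7 mSv/h.

613 mSv/h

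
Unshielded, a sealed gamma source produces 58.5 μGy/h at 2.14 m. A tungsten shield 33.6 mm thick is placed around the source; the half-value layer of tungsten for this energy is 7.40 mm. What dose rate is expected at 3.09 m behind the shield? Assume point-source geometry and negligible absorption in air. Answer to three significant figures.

Distance alone: (2.14/3.09)² = 0.4796, so 58.5 × 0.4796 = 28.06 μGy/h.
Shield: 33.6/7.40 = 4.541 half-value layers → attenuation 2^(−4.541) = 0.04296.
Combined: 28.06 × 0.04296 = 1.205 μGy/h.

1.21 μGy/h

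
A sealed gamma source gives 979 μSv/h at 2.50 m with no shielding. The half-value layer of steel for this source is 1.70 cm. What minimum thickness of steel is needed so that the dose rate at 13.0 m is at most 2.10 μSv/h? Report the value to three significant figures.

6.98 cm

At 13.0 m, distance alone gives (2.50/13.0)² = 0.03698, so 979 × 0.03698 = 36.20 μSv/h.
Further attenuation needed: 36.20/2.10 = 17.24.
n = log₂(17.24) = 4.108 half-value layers.
Thickness = 4.108 × 1.70 cm = 6.984 cm.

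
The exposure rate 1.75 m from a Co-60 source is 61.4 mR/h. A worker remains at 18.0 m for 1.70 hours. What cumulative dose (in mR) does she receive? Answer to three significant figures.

0.987 mR

Applying the 1/r² law, rate at 18.0 m:
(1.75/18.0)² = 0.009452, so 61.4 × 0.009452 = 0.5804 mR/h.
Dose = rate × time = 0.5804 mR/h × 1.700 h = 0.9867 mR.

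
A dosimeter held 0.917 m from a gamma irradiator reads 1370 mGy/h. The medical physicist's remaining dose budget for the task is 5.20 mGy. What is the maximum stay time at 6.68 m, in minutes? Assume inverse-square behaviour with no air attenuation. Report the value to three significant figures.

12.1 min

By the inverse-square law, rate at 6.68 m:
1370 × (0.917/6.68)² = 1370 × 0.01884 = 25.81 mGy/h.
Stay time = 5.20 mGy ÷ 25.81 mGy/h = 0.2015 h = 12.09 min.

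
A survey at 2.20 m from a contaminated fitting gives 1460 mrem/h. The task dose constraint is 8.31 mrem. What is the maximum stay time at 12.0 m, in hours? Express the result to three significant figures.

0.169 h

Applying the 1/r² law, rate at 12.0 m:
(2.20/12.0)² = 0.03361, so 1460 × 0.03361 = 49.07 mrem/h.
Stay time = 8.31 mrem ÷ 49.07 mrem/h = 0.1693 h.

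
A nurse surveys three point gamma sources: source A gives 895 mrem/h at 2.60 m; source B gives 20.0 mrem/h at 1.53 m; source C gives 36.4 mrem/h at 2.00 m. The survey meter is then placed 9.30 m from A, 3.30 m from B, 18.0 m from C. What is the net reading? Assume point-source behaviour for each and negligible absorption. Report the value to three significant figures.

By superposition, sum each source's inverse-square contribution:
A: 895 × (2.60/9.30)² = 69.95 mrem/h
B: 20.0 × (1.53/3.30)² = 4.299 mrem/h
C: 36.4 × (2.00/18.0)² = 0.4494 mrem/h
Total = 69.95 + 4.299 + 0.4494 = 74.70 mrem/h.

74.7 mrem/h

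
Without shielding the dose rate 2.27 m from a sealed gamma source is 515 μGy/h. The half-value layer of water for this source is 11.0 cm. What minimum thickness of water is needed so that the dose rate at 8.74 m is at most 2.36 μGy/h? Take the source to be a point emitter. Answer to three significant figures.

42.7 cm

At 8.74 m, distance alone gives 515 × (2.27/8.74)² = 515 × 0.06746 = 34.74 μGy/h.
Further attenuation needed: 34.74/2.36 = 14.72.
n = log₂(14.72) = 3.880 half-value layers.
Thickness = 3.880 × 11.0 cm = 42.68 cm.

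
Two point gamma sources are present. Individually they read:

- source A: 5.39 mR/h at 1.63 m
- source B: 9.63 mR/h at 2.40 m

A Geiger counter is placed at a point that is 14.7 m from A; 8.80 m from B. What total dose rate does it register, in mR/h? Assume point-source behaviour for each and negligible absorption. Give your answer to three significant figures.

0.783 mR/h

By superposition, sum each source's inverse-square contribution:
A: 5.39 × (1.63/14.7)² = 0.06627 mR/h
B: 9.63 × (2.40/8.80)² = 0.7163 mR/h
Total = 0.06627 + 0.7163 = 0.7826 mR/h.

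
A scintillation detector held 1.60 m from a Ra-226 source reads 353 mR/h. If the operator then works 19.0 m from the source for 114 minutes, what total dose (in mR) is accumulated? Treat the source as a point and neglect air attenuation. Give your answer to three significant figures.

By the inverse-square law, rate at 19.0 m:
353 × (1.60/19.0)² = 353 × 0.007091 = 2.503 mR/h.
Dose = rate × time = 2.503 mR/h × 1.900 h = 4.756 mR.

4.76 mR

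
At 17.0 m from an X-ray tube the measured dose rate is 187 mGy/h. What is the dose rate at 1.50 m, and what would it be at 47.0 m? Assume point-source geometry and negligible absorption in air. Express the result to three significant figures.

24000 mGy/h; 24.5 mGy/h

Applying the 1/r² law,
At 1.50 m: (17.0/1.50)² = 128.4, so 187 × 128.4 = 24010 mGy/h
At 47.0 m: (1.50/47.0)² = 0.001019, so 24010 × 0.001019 = 24.47 mGy/h.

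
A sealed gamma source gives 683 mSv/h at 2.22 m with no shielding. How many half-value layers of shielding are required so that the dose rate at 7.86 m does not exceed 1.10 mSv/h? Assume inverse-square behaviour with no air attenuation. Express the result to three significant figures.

5.63 half-value layers

At 7.86 m, distance alone gives (2.22/7.86)² = 0.07977, so 683 × 0.07977 = 54.48 mSv/h.
Further attenuation needed: 54.48/1.10 = 49.53.
n = log₂(49.53) = 5.630 half-value layers.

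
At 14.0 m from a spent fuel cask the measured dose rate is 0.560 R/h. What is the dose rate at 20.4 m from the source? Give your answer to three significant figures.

0.264 R/h

Intensity scales as (d₁/d₂)², so scaling from 14.0 m to 20.4 m:
0.560 × (14.0/20.4)² = 0.560 × 0.4710 = 0.2638 R/h.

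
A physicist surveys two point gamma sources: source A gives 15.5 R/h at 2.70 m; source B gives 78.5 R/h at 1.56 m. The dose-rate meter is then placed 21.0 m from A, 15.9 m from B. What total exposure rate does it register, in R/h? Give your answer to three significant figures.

1.01 R/h

Each source contributes Iᵢ·(dᵢ/rᵢ)²; contributions add.
A: 15.5 × (2.70/21.0)² = 0.2562 R/h
B: 78.5 × (1.56/15.9)² = 0.7557 R/h
Total = 0.2562 + 0.7557 = 1.012 R/h.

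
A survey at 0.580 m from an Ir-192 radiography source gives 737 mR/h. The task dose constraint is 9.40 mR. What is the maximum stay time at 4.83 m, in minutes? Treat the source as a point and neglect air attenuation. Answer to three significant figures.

Using I₁d₁² = I₂d₂², rate at 4.83 m:
(0.580/4.83)² = 0.01442, so 737 × 0.01442 = 10.63 mR/h.
Stay time = 9.40 mR ÷ 10.63 mR/h = 0.8843 h = 53.06 min.

53.1 min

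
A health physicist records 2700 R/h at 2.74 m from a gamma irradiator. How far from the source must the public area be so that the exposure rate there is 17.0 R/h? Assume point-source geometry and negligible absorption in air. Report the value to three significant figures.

34.5 m

Using I₁d₁² = I₂d₂², d₂ = d₁·√(I₁/I₂).
I₁/I₂ = 2700/17.0 = 158.8, so d₂ = 2.74 × √158.8 = 34.53 m.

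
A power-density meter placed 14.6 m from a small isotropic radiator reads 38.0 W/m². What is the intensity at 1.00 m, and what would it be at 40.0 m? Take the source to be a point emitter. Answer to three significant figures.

By the inverse-square law,
At 1.00 m: 38.0 × (14.6/1.00)² = 38.0 × 213.2 = 8102 W/m²
At 40.0 m: (1.00/40.0)² = 0.0006250, so 8102 × 0.0006250 = 5.064 W/m².

8100 W/m²; 5.06 W/m²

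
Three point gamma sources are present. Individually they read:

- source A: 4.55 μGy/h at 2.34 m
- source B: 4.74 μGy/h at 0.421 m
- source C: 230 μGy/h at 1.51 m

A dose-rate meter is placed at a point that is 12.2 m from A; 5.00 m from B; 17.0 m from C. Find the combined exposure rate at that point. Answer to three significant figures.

2.02 μGy/h

By superposition, sum each source's inverse-square contribution:
A: 4.55 × (2.34/12.2)² = 0.1674 μGy/h
B: 4.74 × (0.421/5.00)² = 0.03360 μGy/h
C: 230 × (1.51/17.0)² = 1.815 μGy/h
Total = 0.1674 + 0.03360 + 1.815 = 2.016 μGy/h.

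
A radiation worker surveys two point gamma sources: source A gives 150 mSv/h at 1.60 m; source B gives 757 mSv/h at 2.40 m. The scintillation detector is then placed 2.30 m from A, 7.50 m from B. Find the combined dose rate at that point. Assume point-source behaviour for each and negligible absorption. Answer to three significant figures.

150 mSv/h

Each source contributes Iᵢ·(dᵢ/rᵢ)²; contributions add.
A: 150 × (1.60/2.30)² = 72.59 mSv/h
B: 757 × (2.40/7.50)² = 77.52 mSv/h
Total = 72.59 + 77.52 = 150.1 mSv/h.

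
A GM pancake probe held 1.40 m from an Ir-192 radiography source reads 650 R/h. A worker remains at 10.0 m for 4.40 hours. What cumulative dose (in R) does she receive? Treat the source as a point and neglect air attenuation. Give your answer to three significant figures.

56.1 R

By the inverse-square law, rate at 10.0 m:
(1.40/10.0)² = 0.01960, so 650 × 0.01960 = 12.74 R/h.
Dose = rate × time = 12.74 R/h × 4.400 h = 56.06 R.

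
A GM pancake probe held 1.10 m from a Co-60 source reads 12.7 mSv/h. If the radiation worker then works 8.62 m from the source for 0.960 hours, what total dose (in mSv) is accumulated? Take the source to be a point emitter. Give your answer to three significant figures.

Applying the 1/r² law, rate at 8.62 m:
12.7 × (1.10/8.62)² = 12.7 × 0.01628 = 0.2068 mSv/h.
Dose = rate × time = 0.2068 mSv/h × 0.9600 h = 0.1985 mSv.

0.199 mSv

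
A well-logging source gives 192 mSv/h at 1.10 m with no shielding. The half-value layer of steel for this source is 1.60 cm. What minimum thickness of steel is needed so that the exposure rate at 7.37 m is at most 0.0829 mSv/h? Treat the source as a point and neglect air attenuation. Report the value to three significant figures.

At 7.37 m, distance alone gives (1.10/7.37)² = 0.02228, so 192 × 0.02228 = 4.278 mSv/h.
Further attenuation needed: 4.278/0.0829 = 51.60.
n = log₂(51.60) = 5.689 half-value layers.
Thickness = 5.689 × 1.60 cm = 9.102 cm.

9.10 cm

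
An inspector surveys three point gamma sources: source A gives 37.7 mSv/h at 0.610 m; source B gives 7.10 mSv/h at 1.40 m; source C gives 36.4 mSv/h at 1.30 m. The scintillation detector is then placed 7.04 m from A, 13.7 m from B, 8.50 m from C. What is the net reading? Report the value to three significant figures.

1.21 mSv/h

By superposition, sum each source's inverse-square contribution:
A: 37.7 × (0.610/7.04)² = 0.2830 mSv/h
B: 7.10 × (1.40/13.7)² = 0.07414 mSv/h
C: 36.4 × (1.30/8.50)² = 0.8514 mSv/h
Total = 0.2830 + 0.07414 + 0.8514 = 1.209 mSv/h.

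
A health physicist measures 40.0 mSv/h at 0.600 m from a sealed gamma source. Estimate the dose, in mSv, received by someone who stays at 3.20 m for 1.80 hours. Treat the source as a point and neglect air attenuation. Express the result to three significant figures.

2.53 mSv

Since intensity falls as 1/r², rate at 3.20 m:
40.0 × (0.600/3.20)² = 40.0 × 0.03516 = 1.406 mSv/h.
Dose = rate × time = 1.406 mSv/h × 1.800 h = 2.531 mSv.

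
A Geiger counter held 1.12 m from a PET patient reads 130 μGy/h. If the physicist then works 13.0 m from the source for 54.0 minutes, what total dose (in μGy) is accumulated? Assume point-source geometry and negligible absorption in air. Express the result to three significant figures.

0.868 μGy

Intensity scales as (d₁/d₂)², so rate at 13.0 m:
(1.12/13.0)² = 0.007422, so 130 × 0.007422 = 0.9649 μGy/h.
Dose = rate × time = 0.9649 μGy/h × 0.9000 h = 0.8684 μGy.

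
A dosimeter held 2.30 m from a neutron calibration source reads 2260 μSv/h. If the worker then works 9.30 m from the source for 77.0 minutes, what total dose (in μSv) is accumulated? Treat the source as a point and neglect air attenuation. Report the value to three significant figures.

177 μSv

Intensity scales as (d₁/d₂)², so rate at 9.30 m:
(2.30/9.30)² = 0.06116, so 2260 × 0.06116 = 138.2 μSv/h.
Dose = rate × time = 138.2 μSv/h × 1.283 h = 177.3 μSv.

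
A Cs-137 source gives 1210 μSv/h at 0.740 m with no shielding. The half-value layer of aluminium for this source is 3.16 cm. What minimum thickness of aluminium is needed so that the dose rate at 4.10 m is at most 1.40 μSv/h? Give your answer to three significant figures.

At 4.10 m, distance alone gives (0.740/4.10)² = 0.03258, so 1210 × 0.03258 = 39.42 μSv/h.
Further attenuation needed: 39.42/1.40 = 28.16.
n = log₂(28.16) = 4.816 half-value layers.
Thickness = 4.816 × 3.16 cm = 15.22 cm.

15.2 cm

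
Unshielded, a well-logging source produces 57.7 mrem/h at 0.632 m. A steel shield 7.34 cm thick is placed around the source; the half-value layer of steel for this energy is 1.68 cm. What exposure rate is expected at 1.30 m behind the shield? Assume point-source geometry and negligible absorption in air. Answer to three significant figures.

Distance alone: (0.632/1.30)² = 0.2363, so 57.7 × 0.2363 = 13.63 mrem/h.
Shield: 7.34/1.68 = 4.369 half-value layers → attenuation 2^(−4.369) = 0.04839.
Combined: 13.63 × 0.04839 = 0.6596 mrem/h.

0.660 mrem/h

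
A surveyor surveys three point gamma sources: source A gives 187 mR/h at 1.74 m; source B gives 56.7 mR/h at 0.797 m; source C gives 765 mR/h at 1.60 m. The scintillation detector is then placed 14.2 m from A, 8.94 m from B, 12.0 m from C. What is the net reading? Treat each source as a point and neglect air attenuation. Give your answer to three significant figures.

By superposition, sum each source's inverse-square contribution:
A: 187 × (1.74/14.2)² = 2.808 mR/h
B: 56.7 × (0.797/8.94)² = 0.4506 mR/h
C: 765 × (1.60/12.0)² = 13.60 mR/h
Total = 2.808 + 0.4506 + 13.60 = 16.86 mR/h.

16.9 mR/h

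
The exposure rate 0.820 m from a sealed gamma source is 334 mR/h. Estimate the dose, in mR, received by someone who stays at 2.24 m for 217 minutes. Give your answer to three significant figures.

162 mR

Since intensity falls as 1/r², rate at 2.24 m:
334 × (0.820/2.24)² = 334 × 0.1340 = 44.76 mR/h.
Dose = rate × time = 44.76 mR/h × 3.617 h = 161.9 mR.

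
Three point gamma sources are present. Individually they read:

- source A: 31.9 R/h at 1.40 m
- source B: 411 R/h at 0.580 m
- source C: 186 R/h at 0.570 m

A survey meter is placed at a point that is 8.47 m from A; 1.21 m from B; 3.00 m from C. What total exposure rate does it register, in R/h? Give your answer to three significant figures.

Each source contributes Iᵢ·(dᵢ/rᵢ)²; contributions add.
A: 31.9 × (1.40/8.47)² = 0.8715 R/h
B: 411 × (0.580/1.21)² = 94.43 R/h
C: 186 × (0.570/3.00)² = 6.715 R/h
Total = 0.8715 + 94.43 + 6.715 = 102.0 R/h.

102 R/h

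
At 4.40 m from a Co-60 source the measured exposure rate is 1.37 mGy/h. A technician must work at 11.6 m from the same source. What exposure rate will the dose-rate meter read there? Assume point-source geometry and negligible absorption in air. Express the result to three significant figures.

By the inverse-square law, scaling from 4.40 m to 11.6 m:
(4.40/11.6)² = 0.1439, so 1.37 × 0.1439 = 0.1971 mGy/h.

0.197 mGy/h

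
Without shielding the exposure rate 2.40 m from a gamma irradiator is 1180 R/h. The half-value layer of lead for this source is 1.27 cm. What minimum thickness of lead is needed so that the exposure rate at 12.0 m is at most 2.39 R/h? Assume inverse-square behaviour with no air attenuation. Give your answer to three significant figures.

5.47 cm

At 12.0 m, distance alone gives (2.40/12.0)² = 0.04000, so 1180 × 0.04000 = 47.20 R/h.
Further attenuation needed: 47.20/2.39 = 19.75.
n = log₂(19.75) = 4.304 half-value layers.
Thickness = 4.304 × 1.27 cm = 5.466 cm.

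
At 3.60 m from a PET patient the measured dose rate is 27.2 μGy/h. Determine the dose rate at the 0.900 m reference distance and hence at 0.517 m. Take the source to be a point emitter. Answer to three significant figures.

435 μGy/h; 1320 μGy/h

Since intensity falls as 1/r²,
At 0.900 m: (3.60/0.900)² = 16.00, so 27.2 × 16.00 = 435.2 μGy/h
At 0.517 m: (0.900/0.517)² = 3.030, so 435.2 × 3.030 = 1319 μGy/h.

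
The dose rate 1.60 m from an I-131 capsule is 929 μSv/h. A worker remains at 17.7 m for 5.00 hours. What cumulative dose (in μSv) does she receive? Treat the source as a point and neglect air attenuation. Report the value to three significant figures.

38.0 μSv

Using I₁d₁² = I₂d₂², rate at 17.7 m:
(1.60/17.7)² = 0.008171, so 929 × 0.008171 = 7.591 μSv/h.
Dose = rate × time = 7.591 μSv/h × 5.000 h = 37.95 μSv.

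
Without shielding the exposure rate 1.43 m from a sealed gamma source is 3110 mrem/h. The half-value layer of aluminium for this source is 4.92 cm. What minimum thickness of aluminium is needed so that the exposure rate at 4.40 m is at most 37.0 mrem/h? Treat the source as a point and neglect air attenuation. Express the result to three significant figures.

At 4.40 m, distance alone gives 3110 × (1.43/4.40)² = 3110 × 0.1056 = 328.4 mrem/h.
Further attenuation needed: 328.4/37.0 = 8.876.
n = log₂(8.876) = 3.150 half-value layers.
Thickness = 3.150 × 4.92 cm = 15.50 cm.

15.5 cm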